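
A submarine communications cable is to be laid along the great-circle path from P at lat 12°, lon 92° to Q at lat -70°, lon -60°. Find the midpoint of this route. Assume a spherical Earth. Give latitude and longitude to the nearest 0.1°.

≈ lat -46.5°, lon 78.6°

Write both endpoints as unit vectors p₁, p₂ with components (cos φ cos λ, cos φ sin λ, sin φ).
The central angle between the endpoints is δ = arccos(p₁·p₂) ≈ 2.084 rad (119.4°).
Interpolate at f = 1/2 with slerp weights a = sin((1−f)δ)/sin δ ≈ 0.991, b = sin(fδ)/sin δ ≈ 0.991.
p = a·p₁ + b·p₂ ≈ (0.136, 0.675, -0.725); φ = arcsin(p_z) ≈ -46.48°, λ = atan2(p_y, p_x) ≈ 78.64°.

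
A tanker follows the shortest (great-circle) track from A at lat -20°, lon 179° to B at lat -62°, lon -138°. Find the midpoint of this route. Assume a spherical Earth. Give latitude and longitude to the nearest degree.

≈ lat -43°, lon -167°

The haversine formula gives a central angle δ ≈ 0.896 rad (51.3°) between the endpoints.
Interpolate at f = 1/2 with slerp weights a = sin((1−f)δ)/sin δ ≈ 0.555, b = sin(fδ)/sin δ ≈ 0.555.
p = a·p₁ + b·p₂ ≈ (-0.715, -0.165, -0.680); φ = arcsin(p_z) ≈ -42.81°, λ = atan2(p_y, p_x) ≈ -166.99°.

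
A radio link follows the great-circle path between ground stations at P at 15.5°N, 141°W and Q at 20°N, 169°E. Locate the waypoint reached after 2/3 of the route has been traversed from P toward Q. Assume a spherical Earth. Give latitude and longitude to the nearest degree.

Convert each endpoint to a unit vector on the sphere (x = cos φ cos λ, y = cos φ sin λ, z = sin φ).
The central angle between the endpoints is δ = arccos(p₁·p₂) ≈ 0.832 rad (47.7°).
Interpolate at f = 2/3 with slerp weights a = sin((1−f)δ)/sin δ ≈ 0.370, b = sin(fδ)/sin δ ≈ 0.712.
p = a·p₁ + b·p₂ ≈ (-0.934, -0.097, 0.343); φ = arcsin(p_z) ≈ 20.04°, λ = atan2(p_y, p_x) ≈ -174.08°.

≈ 20°N, 174°W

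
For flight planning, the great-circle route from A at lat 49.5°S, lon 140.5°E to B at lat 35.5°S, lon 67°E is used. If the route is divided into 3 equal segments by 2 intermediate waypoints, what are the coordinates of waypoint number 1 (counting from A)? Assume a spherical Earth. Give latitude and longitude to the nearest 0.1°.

≈ lat 50.7°S, lon 112.5°E

Write both endpoints as unit vectors p₁, p₂ with components (cos φ cos λ, cos φ sin λ, sin φ).
The central angle between the endpoints is δ = arccos(p₁·p₂) ≈ 0.938 rad (53.7°).
Interpolate at f = 1/3 with slerp weights a = sin((1−f)δ)/sin δ ≈ 0.726, b = sin(fδ)/sin δ ≈ 0.381.
p = a·p₁ + b·p₂ ≈ (-0.242, 0.586, -0.773); φ = arcsin(p_z) ≈ -50.66°, λ = atan2(p_y, p_x) ≈ 112.49°.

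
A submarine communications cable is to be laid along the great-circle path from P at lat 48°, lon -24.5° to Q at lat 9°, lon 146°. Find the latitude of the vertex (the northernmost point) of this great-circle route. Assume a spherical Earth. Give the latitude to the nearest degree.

≈ 83°

The great circle lies in the plane with unit normal n̂ = (p₁ × p₂)/|p₁ × p₂|.
Here n̂_z ≈ +0.129; the vertex latitude is φ_max = arccos|n̂_z| ≈ 82.6°.
Check via Clairaut: cos φ_max = |cos φ₁| · sin C = cos(48.0°)·sin(11.1°) ≈ 0.129, again giving ≈ 82.6°.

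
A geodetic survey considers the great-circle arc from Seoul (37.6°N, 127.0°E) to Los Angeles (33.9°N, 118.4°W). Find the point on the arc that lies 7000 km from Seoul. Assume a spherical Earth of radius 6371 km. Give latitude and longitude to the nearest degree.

≈ 48°N, 143°W

Convert each endpoint to a unit vector on the sphere (x = cos φ cos λ, y = cos φ sin λ, z = sin φ).
The central angle between the endpoints is δ = arccos(p₁·p₂) ≈ 1.504 rad (86.2°). The total great-circle distance is δ·R ≈ 1.504 × 6371 ≈ 9583 km, so the target fraction is f = 7000/9583 ≈ 0.730.
Interpolate at f ≈ 0.730 with slerp weights a = sin((1−f)δ)/sin δ ≈ 0.395, b = sin(fδ)/sin δ ≈ 0.893.
p = a·p₁ + b·p₂ ≈ (-0.541, -0.402, 0.739); φ = arcsin(p_z) ≈ 47.65°, λ = atan2(p_y, p_x) ≈ -143.41°.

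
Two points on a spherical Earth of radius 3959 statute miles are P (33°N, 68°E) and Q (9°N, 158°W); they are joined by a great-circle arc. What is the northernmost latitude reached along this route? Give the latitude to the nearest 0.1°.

The great circle lies in the plane with unit normal n̂ = (p₁ × p₂)/|p₁ × p₂|.
Here n̂_z ≈ +0.684; the vertex latitude is φ_max = arccos|n̂_z| ≈ 46.9°.
Check via Clairaut: cos φ_max = |cos φ₁| · sin C = cos(33.0°)·sin(54.6°) ≈ 0.684, again giving ≈ 46.9°.

≈ 46.9°N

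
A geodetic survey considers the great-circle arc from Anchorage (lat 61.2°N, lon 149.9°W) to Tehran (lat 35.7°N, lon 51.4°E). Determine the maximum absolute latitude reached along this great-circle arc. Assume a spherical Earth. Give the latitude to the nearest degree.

≈ 82°N

The great circle lies in the plane with unit normal n̂ = (p₁ × p₂)/|p₁ × p₂|.
Here n̂_z ≈ -0.144; the vertex latitude is φ_max = arccos|n̂_z| ≈ 81.7°.
Check via Clairaut: cos φ_max = |cos φ₁| · sin C = cos(61.2°)·sin(17.4°) ≈ 0.144, again giving ≈ 81.7°.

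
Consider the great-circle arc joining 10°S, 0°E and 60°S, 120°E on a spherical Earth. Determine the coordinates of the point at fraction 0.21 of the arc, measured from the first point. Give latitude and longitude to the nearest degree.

≈ 28°S, 10°E

From cos δ = sin φ₁ sin φ₂ + cos φ₁ cos φ₂ cos Δλ, the central angle is δ ≈ 1.667 rad (95.5°).
Interpolate at f = 0.21 with slerp weights a = sin((1−f)δ)/sin δ ≈ 0.972, b = sin(fδ)/sin δ ≈ 0.345.
p = a·p₁ + b·p₂ ≈ (0.871, 0.149, -0.467); φ = arcsin(p_z) ≈ -27.85°, λ = atan2(p_y, p_x) ≈ 9.71°.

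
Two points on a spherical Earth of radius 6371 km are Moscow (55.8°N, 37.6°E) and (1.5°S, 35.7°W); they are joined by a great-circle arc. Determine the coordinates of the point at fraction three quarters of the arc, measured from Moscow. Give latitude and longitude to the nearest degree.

≈ (16°N, 24°W)

Write both endpoints as unit vectors p₁, p₂ with components (cos φ cos λ, cos φ sin λ, sin φ).
The central angle between the endpoints is δ = arccos(p₁·p₂) ≈ 1.431 rad (82.0°).
Interpolate at f = 3/4 with slerp weights a = sin((1−f)δ)/sin δ ≈ 0.354, b = sin(fδ)/sin δ ≈ 0.887.
p = a·p₁ + b·p₂ ≈ (0.878, -0.396, 0.269); φ = arcsin(p_z) ≈ 15.61°, λ = atan2(p_y, p_x) ≈ -24.30°.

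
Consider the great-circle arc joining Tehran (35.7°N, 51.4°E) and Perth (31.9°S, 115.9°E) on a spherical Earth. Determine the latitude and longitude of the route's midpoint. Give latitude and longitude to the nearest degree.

Convert each endpoint to a unit vector on the sphere (x = cos φ cos λ, y = cos φ sin λ, z = sin φ).
The central angle between the endpoints is δ = arccos(p₁·p₂) ≈ 1.582 rad (90.7°).
Interpolate at f = 1/2 with slerp weights a = sin((1−f)δ)/sin δ ≈ 0.711, b = sin(fδ)/sin δ ≈ 0.711.
p = a·p₁ + b·p₂ ≈ (0.097, 0.995, 0.039); φ = arcsin(p_z) ≈ 2.25°, λ = atan2(p_y, p_x) ≈ 84.45°.

≈ 2°N, 84°E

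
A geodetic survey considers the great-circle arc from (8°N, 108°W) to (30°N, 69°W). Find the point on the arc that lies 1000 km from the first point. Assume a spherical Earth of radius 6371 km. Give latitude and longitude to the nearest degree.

Write both endpoints as unit vectors p₁, p₂ with components (cos φ cos λ, cos φ sin λ, sin φ).
The central angle between the endpoints is δ = arccos(p₁·p₂) ≈ 0.744 rad (42.6°). The total great-circle distance is δ·R ≈ 0.744 × 6371 ≈ 4737 km, so the target fraction is f = 1000/4737 ≈ 0.211.
Interpolate at f ≈ 0.211 with slerp weights a = sin((1−f)δ)/sin δ ≈ 0.818, b = sin(fδ)/sin δ ≈ 0.231.
p = a·p₁ + b·p₂ ≈ (-0.179, -0.957, 0.229); φ = arcsin(p_z) ≈ 13.25°, λ = atan2(p_y, p_x) ≈ -100.57°.

≈ (13°N, 101°W)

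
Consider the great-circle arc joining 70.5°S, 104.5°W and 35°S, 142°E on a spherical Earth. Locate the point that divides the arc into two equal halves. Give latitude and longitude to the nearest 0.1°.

≈ 63.6°S, 166.0°E

Convert each endpoint to a unit vector on the sphere (x = cos φ cos λ, y = cos φ sin λ, z = sin φ).
The central angle between the endpoints is δ = arccos(p₁·p₂) ≈ 1.124 rad (64.4°).
Interpolate at f = 1/2 with slerp weights a = sin((1−f)δ)/sin δ ≈ 0.591, b = sin(fδ)/sin δ ≈ 0.591.
p = a·p₁ + b·p₂ ≈ (-0.431, 0.107, -0.896); φ = arcsin(p_z) ≈ -63.64°, λ = atan2(p_y, p_x) ≈ 166.05°.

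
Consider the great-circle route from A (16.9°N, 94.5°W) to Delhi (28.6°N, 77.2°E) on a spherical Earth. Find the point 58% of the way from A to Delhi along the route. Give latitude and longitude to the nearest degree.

≈ (79°N, 19°E)

The haversine formula gives a central angle δ ≈ 2.335 rad (133.8°) between the endpoints.
Interpolate at f = 0.58 with slerp weights a = sin((1−f)δ)/sin δ ≈ 1.151, b = sin(fδ)/sin δ ≈ 1.353.
p = a·p₁ + b·p₂ ≈ (0.177, 0.060, 0.982); φ = arcsin(p_z) ≈ 79.23°, λ = atan2(p_y, p_x) ≈ 18.87°.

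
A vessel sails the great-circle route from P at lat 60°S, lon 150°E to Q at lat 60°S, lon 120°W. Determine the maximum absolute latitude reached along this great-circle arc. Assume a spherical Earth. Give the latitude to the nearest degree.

≈ 68°S

The great circle lies in the plane with unit normal n̂ = (p₁ × p₂)/|p₁ × p₂|.
Here n̂_z ≈ +0.378; the vertex latitude is φ_max = arccos|n̂_z| ≈ 67.8°.
Check via Clairaut: cos φ_max = |cos φ₁| · sin C = cos(60.0°)·sin(130.9°) ≈ 0.378, again giving ≈ 67.8°.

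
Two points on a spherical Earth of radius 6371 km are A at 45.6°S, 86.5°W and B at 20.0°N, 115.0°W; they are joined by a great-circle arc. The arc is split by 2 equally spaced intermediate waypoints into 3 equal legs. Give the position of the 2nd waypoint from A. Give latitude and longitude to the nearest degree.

The haversine formula gives a central angle δ ≈ 1.231 rad (70.5°) between the endpoints.
Interpolate at f = 2/3 with slerp weights a = sin((1−f)δ)/sin δ ≈ 0.423, b = sin(fδ)/sin δ ≈ 0.776.
p = a·p₁ + b·p₂ ≈ (-0.290, -0.956, -0.037); φ = arcsin(p_z) ≈ -2.11°, λ = atan2(p_y, p_x) ≈ -106.87°.

≈ 2°S, 107°W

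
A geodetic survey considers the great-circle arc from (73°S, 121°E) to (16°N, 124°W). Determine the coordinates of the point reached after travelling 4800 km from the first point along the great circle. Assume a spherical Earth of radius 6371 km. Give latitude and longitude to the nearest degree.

From cos δ = sin φ₁ sin φ₂ + cos φ₁ cos φ₂ cos Δλ, the central angle is δ ≈ 1.963 rad (112.5°). The total great-circle distance is δ·R ≈ 1.963 × 6371 ≈ 12507 km, so the target fraction is f = 4800/12507 ≈ 0.384.
Interpolate at f ≈ 0.384 with slerp weights a = sin((1−f)δ)/sin δ ≈ 1.012, b = sin(fδ)/sin δ ≈ 0.740.
p = a·p₁ + b·p₂ ≈ (-0.550, -0.336, -0.764); φ = arcsin(p_z) ≈ -49.83°, λ = atan2(p_y, p_x) ≈ -148.58°.

≈ (50°S, 149°W)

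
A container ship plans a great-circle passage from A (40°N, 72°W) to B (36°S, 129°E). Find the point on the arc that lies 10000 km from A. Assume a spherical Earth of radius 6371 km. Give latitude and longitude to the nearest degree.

Write both endpoints as unit vectors p₁, p₂ with components (cos φ cos λ, cos φ sin λ, sin φ).
The central angle between the endpoints is δ = arccos(p₁·p₂) ≈ 2.845 rad (163.0°). The total great-circle distance is δ·R ≈ 2.845 × 6371 ≈ 18127 km, so the target fraction is f = 10000/18127 ≈ 0.552.
Interpolate at f ≈ 0.552 with slerp weights a = sin((1−f)δ)/sin δ ≈ 3.276, b = sin(fδ)/sin δ ≈ 3.424.
p = a·p₁ + b·p₂ ≈ (-0.968, -0.234, 0.093); φ = arcsin(p_z) ≈ 5.34°, λ = atan2(p_y, p_x) ≈ -166.41°.

≈ (5°N, 166°W)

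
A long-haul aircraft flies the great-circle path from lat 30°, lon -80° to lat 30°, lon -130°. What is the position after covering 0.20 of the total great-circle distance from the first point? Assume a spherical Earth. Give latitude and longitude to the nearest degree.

Write both endpoints as unit vectors p₁, p₂ with components (cos φ cos λ, cos φ sin λ, sin φ).
The central angle between the endpoints is δ = arccos(p₁·p₂) ≈ 0.749 rad (42.9°).
Interpolate at f = 0.20 with slerp weights a = sin((1−f)δ)/sin δ ≈ 0.828, b = sin(fδ)/sin δ ≈ 0.219.
p = a·p₁ + b·p₂ ≈ (0.003, -0.852, 0.524); φ = arcsin(p_z) ≈ 31.58°, λ = atan2(p_y, p_x) ≈ -89.83°.

≈ lat 32°, lon -90°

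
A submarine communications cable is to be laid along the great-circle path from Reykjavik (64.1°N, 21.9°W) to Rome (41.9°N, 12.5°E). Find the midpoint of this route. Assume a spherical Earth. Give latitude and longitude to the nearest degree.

Convert each endpoint to a unit vector on the sphere (x = cos φ cos λ, y = cos φ sin λ, z = sin φ).
The central angle between the endpoints is δ = arccos(p₁·p₂) ≈ 0.518 rad (29.7°).
Interpolate at f = 1/2 with slerp weights a = sin((1−f)δ)/sin δ ≈ 0.517, b = sin(fδ)/sin δ ≈ 0.517.
p = a·p₁ + b·p₂ ≈ (0.585, -0.001, 0.811); φ = arcsin(p_z) ≈ 54.16°, λ = atan2(p_y, p_x) ≈ -0.09°.

≈ 54°N, 0°E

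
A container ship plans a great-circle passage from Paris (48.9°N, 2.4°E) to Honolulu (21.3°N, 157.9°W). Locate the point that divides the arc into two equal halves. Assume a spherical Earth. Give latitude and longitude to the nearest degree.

≈ 71°N, 123°W

Convert each endpoint to a unit vector on the sphere (x = cos φ cos λ, y = cos φ sin λ, z = sin φ).
The central angle between the endpoints is δ = arccos(p₁·p₂) ≈ 1.879 rad (107.6°).
Interpolate at f = 1/2 with slerp weights a = sin((1−f)δ)/sin δ ≈ 0.847, b = sin(fδ)/sin δ ≈ 0.847.
p = a·p₁ + b·p₂ ≈ (-0.175, -0.274, 0.946); φ = arcsin(p_z) ≈ 71.06°, λ = atan2(p_y, p_x) ≈ -122.58°.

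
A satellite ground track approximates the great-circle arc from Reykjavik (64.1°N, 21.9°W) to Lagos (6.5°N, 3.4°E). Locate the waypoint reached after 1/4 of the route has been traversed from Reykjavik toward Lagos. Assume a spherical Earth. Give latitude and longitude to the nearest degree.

From cos δ = sin φ₁ sin φ₂ + cos φ₁ cos φ₂ cos Δλ, the central angle is δ ≈ 1.054 rad (60.4°).
Interpolate at f = 1/4 with slerp weights a = sin((1−f)δ)/sin δ ≈ 0.817, b = sin(fδ)/sin δ ≈ 0.300.
p = a·p₁ + b·p₂ ≈ (0.628, -0.116, 0.769); φ = arcsin(p_z) ≈ 50.29°, λ = atan2(p_y, p_x) ≈ -10.42°.

≈ 50°N, 10°W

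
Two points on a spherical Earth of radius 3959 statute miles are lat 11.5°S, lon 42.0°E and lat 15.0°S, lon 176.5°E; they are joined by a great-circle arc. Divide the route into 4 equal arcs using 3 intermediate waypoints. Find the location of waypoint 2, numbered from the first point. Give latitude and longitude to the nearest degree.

≈ lat 31°S, lon 108°E

The haversine formula gives a central angle δ ≈ 2.229 rad (127.7°) between the endpoints.
Interpolate at f = 2/4 with slerp weights a = sin((1−f)δ)/sin δ ≈ 1.135, b = sin(fδ)/sin δ ≈ 1.135.
p = a·p₁ + b·p₂ ≈ (-0.268, 0.811, -0.520); φ = arcsin(p_z) ≈ -31.33°, λ = atan2(p_y, p_x) ≈ 108.27°.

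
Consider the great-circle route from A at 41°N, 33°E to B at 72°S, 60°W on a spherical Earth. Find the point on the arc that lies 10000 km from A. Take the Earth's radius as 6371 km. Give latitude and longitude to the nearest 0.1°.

Convert each endpoint to a unit vector on the sphere (x = cos φ cos λ, y = cos φ sin λ, z = sin φ).
The central angle between the endpoints is δ = arccos(p₁·p₂) ≈ 2.260 rad (129.5°). The total great-circle distance is δ·R ≈ 2.260 × 6371 ≈ 14400 km, so the target fraction is f = 10000/14400 ≈ 0.694.
Interpolate at f ≈ 0.694 with slerp weights a = sin((1−f)δ)/sin δ ≈ 0.826, b = sin(fδ)/sin δ ≈ 1.296.
p = a·p₁ + b·p₂ ≈ (0.723, -0.007, -0.691); φ = arcsin(p_z) ≈ -43.70°, λ = atan2(p_y, p_x) ≈ -0.59°.

≈ 43.7°S, 0.6°W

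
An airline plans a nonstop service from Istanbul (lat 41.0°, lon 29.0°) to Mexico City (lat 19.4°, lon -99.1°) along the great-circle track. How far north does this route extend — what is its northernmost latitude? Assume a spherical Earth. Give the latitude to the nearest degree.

≈ 55°

The great circle lies in the plane with unit normal n̂ = (p₁ × p₂)/|p₁ × p₂|.
Here n̂_z ≈ -0.574; the vertex latitude is φ_max = arccos|n̂_z| ≈ 54.9°.
Check via Clairaut: cos φ_max = |cos φ₁| · sin C = cos(41.0°)·sin(49.6°) ≈ 0.574, again giving ≈ 54.9°.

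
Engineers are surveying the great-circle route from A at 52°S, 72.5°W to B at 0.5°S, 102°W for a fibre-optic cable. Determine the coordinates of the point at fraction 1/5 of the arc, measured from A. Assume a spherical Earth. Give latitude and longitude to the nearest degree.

≈ 42°S, 82°W

Convert each endpoint to a unit vector on the sphere (x = cos φ cos λ, y = cos φ sin λ, z = sin φ).
The central angle between the endpoints is δ = arccos(p₁·p₂) ≈ 0.997 rad (57.1°).
Interpolate at f = 1/5 with slerp weights a = sin((1−f)δ)/sin δ ≈ 0.852, b = sin(fδ)/sin δ ≈ 0.236.
p = a·p₁ + b·p₂ ≈ (0.109, -0.731, -0.674); φ = arcsin(p_z) ≈ -42.34°, λ = atan2(p_y, p_x) ≈ -81.54°.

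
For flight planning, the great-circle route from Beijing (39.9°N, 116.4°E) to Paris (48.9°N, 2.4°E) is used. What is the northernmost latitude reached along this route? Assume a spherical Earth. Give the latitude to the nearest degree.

The great circle lies in the plane with unit normal n̂ = (p₁ × p₂)/|p₁ × p₂|.
Here n̂_z ≈ -0.480; the vertex latitude is φ_max = arccos|n̂_z| ≈ 61.3°.
Check via Clairaut: cos φ_max = |cos φ₁| · sin C = cos(39.9°)·sin(38.7°) ≈ 0.480, again giving ≈ 61.3°.

≈ 61°N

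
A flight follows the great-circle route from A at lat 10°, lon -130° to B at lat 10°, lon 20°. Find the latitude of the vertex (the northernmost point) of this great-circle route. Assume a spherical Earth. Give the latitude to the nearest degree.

≈ 34°

The great circle lies in the plane with unit normal n̂ = (p₁ × p₂)/|p₁ × p₂|.
Here n̂_z ≈ +0.826; the vertex latitude is φ_max = arccos|n̂_z| ≈ 34.3°.
Check via Clairaut: cos φ_max = |cos φ₁| · sin C = cos(10.0°)·sin(57.1°) ≈ 0.826, again giving ≈ 34.3°.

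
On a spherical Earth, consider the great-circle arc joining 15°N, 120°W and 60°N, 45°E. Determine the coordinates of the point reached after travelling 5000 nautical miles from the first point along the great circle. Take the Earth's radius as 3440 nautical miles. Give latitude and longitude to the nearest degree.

≈ 79°N, 17°E

Write both endpoints as unit vectors p₁, p₂ with components (cos φ cos λ, cos φ sin λ, sin φ).
The central angle between the endpoints is δ = arccos(p₁·p₂) ≈ 1.816 rad (104.0°). The total great-circle distance is δ·R ≈ 1.816 × 3440 ≈ 6246 nmi, so the target fraction is f = 5000/6246 ≈ 0.801.
Interpolate at f ≈ 0.801 with slerp weights a = sin((1−f)δ)/sin δ ≈ 0.365, b = sin(fδ)/sin δ ≈ 1.024.
p = a·p₁ + b·p₂ ≈ (0.186, 0.056, 0.981); φ = arcsin(p_z) ≈ 78.82°, λ = atan2(p_y, p_x) ≈ 16.93°.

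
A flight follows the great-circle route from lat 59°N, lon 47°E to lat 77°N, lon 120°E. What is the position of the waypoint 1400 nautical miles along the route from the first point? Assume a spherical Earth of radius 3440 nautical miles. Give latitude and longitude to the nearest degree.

≈ lat 76°N, lon 93°E

The haversine formula gives a central angle δ ≈ 0.517 rad (29.6°) between the endpoints. The total great-circle distance is δ·R ≈ 0.517 × 3440 ≈ 1780 nmi, so the target fraction is f = 1400/1780 ≈ 0.786.
Interpolate at f ≈ 0.786 with slerp weights a = sin((1−f)δ)/sin δ ≈ 0.223, b = sin(fδ)/sin δ ≈ 0.800.
p = a·p₁ + b·p₂ ≈ (-0.012, 0.240, 0.971); φ = arcsin(p_z) ≈ 76.11°, λ = atan2(p_y, p_x) ≈ 92.79°.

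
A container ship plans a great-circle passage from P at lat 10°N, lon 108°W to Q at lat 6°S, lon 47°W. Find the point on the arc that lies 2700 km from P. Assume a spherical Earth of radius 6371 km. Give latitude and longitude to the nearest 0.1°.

The haversine formula gives a central angle δ ≈ 1.097 rad (62.8°) between the endpoints. The total great-circle distance is δ·R ≈ 1.097 × 6371 ≈ 6986 km, so the target fraction is f = 2700/6986 ≈ 0.386.
Interpolate at f ≈ 0.386 with slerp weights a = sin((1−f)δ)/sin δ ≈ 0.700, b = sin(fδ)/sin δ ≈ 0.462.
p = a·p₁ + b·p₂ ≈ (0.100, -0.992, 0.073); φ = arcsin(p_z) ≈ 4.20°, λ = atan2(p_y, p_x) ≈ -84.22°.

≈ lat 4.2°N, lon 84.2°W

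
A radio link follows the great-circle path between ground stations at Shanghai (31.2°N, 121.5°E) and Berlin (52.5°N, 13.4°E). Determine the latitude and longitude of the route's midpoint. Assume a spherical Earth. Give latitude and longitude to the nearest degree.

≈ 56°N, 81°E

Write both endpoints as unit vectors p₁, p₂ with components (cos φ cos λ, cos φ sin λ, sin φ).
The central angle between the endpoints is δ = arccos(p₁·p₂) ≈ 1.319 rad (75.6°).
Interpolate at f = 1/2 with slerp weights a = sin((1−f)δ)/sin δ ≈ 0.633, b = sin(fδ)/sin δ ≈ 0.633.
p = a·p₁ + b·p₂ ≈ (0.092, 0.551, 0.830); φ = arcsin(p_z) ≈ 56.06°, λ = atan2(p_y, p_x) ≈ 80.53°.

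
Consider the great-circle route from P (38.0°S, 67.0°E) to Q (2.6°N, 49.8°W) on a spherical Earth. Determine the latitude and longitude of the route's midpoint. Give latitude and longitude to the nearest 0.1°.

The haversine formula gives a central angle δ ≈ 1.964 rad (112.5°) between the endpoints.
Interpolate at f = 1/2 with slerp weights a = sin((1−f)δ)/sin δ ≈ 0.900, b = sin(fδ)/sin δ ≈ 0.900.
p = a·p₁ + b·p₂ ≈ (0.858, -0.034, -0.513); φ = arcsin(p_z) ≈ -30.89°, λ = atan2(p_y, p_x) ≈ -2.26°.

≈ (30.9°S, 2.3°W)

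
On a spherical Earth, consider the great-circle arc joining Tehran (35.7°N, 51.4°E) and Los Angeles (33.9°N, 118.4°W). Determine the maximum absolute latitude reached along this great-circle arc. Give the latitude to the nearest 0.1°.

The great circle lies in the plane with unit normal n̂ = (p₁ × p₂)/|p₁ × p₂|.
Here n̂_z ≈ -0.127; the vertex latitude is φ_max = arccos|n̂_z| ≈ 82.7°.
Check via Clairaut: cos φ_max = |cos φ₁| · sin C = cos(35.7°)·sin(9.0°) ≈ 0.127, again giving ≈ 82.7°.

≈ 82.7°N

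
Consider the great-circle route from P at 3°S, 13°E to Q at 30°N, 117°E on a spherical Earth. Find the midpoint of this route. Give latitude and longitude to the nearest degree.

The haversine formula gives a central angle δ ≈ 1.808 rad (103.6°) between the endpoints.
Interpolate at f = 1/2 with slerp weights a = sin((1−f)δ)/sin δ ≈ 0.809, b = sin(fδ)/sin δ ≈ 0.809.
p = a·p₁ + b·p₂ ≈ (0.469, 0.806, 0.362); φ = arcsin(p_z) ≈ 21.22°, λ = atan2(p_y, p_x) ≈ 59.80°.

≈ 21°N, 60°E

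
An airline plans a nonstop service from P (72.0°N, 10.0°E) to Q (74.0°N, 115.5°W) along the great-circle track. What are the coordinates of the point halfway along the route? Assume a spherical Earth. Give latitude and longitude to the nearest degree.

≈ (82°N, 46°W)

The haversine formula gives a central angle δ ≈ 0.526 rad (30.1°) between the endpoints.
Interpolate at f = 1/2 with slerp weights a = sin((1−f)δ)/sin δ ≈ 0.518, b = sin(fδ)/sin δ ≈ 0.518.
p = a·p₁ + b·p₂ ≈ (0.096, -0.101, 0.990); φ = arcsin(p_z) ≈ 81.98°, λ = atan2(p_y, p_x) ≈ -46.42°.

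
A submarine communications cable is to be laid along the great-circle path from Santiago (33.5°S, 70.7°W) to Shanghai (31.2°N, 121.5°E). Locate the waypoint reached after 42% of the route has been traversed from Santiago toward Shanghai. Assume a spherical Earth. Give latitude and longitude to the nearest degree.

≈ (18°S, 149°W)

Convert each endpoint to a unit vector on the sphere (x = cos φ cos λ, y = cos φ sin λ, z = sin φ).
The central angle between the endpoints is δ = arccos(p₁·p₂) ≈ 2.957 rad (169.4°).
Interpolate at f = 0.42 with slerp weights a = sin((1−f)δ)/sin δ ≈ 5.403, b = sin(fδ)/sin δ ≈ 5.168.
p = a·p₁ + b·p₂ ≈ (-0.820, -0.483, -0.305); φ = arcsin(p_z) ≈ -17.77°, λ = atan2(p_y, p_x) ≈ -149.49°.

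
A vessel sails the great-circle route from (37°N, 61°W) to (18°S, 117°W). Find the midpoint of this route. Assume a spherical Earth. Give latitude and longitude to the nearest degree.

≈ (11°N, 92°W)

From cos δ = sin φ₁ sin φ₂ + cos φ₁ cos φ₂ cos Δλ, the central angle is δ ≈ 1.330 rad (76.2°).
Interpolate at f = 1/2 with slerp weights a = sin((1−f)δ)/sin δ ≈ 0.635, b = sin(fδ)/sin δ ≈ 0.635.
p = a·p₁ + b·p₂ ≈ (-0.028, -0.982, 0.186); φ = arcsin(p_z) ≈ 10.72°, λ = atan2(p_y, p_x) ≈ -91.65°.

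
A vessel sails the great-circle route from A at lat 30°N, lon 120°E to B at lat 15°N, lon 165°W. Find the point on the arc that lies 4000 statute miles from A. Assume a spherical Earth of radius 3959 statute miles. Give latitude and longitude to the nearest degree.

≈ lat 20°N, lon 176°W

Write both endpoints as unit vectors p₁, p₂ with components (cos φ cos λ, cos φ sin λ, sin φ).
The central angle between the endpoints is δ = arccos(p₁·p₂) ≈ 1.218 rad (69.8°). The total great-circle distance is δ·R ≈ 1.218 × 3959 ≈ 4820 mi, so the target fraction is f = 4000/4820 ≈ 0.830.
Interpolate at f ≈ 0.830 with slerp weights a = sin((1−f)δ)/sin δ ≈ 0.219, b = sin(fδ)/sin δ ≈ 0.903.
p = a·p₁ + b·p₂ ≈ (-0.937, -0.061, 0.343); φ = arcsin(p_z) ≈ 20.08°, λ = atan2(p_y, p_x) ≈ -176.26°.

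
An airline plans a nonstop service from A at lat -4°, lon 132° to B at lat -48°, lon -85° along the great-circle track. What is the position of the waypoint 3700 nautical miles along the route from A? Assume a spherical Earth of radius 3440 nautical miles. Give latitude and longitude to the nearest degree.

Write both endpoints as unit vectors p₁, p₂ with components (cos φ cos λ, cos φ sin λ, sin φ).
The central angle between the endpoints is δ = arccos(p₁·p₂) ≈ 2.073 rad (118.8°). The total great-circle distance is δ·R ≈ 2.073 × 3440 ≈ 7131 nmi, so the target fraction is f = 3700/7131 ≈ 0.519.
Interpolate at f ≈ 0.519 with slerp weights a = sin((1−f)δ)/sin δ ≈ 0.958, b = sin(fδ)/sin δ ≈ 1.004.
p = a·p₁ + b·p₂ ≈ (-0.581, 0.041, -0.813); φ = arcsin(p_z) ≈ -54.37°, λ = atan2(p_y, p_x) ≈ 175.93°.

≈ lat -54°, lon 176°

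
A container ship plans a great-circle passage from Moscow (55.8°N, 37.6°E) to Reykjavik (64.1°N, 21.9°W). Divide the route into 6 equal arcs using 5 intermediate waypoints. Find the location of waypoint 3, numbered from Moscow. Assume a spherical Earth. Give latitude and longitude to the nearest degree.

Write both endpoints as unit vectors p₁, p₂ with components (cos φ cos λ, cos φ sin λ, sin φ).
The central angle between the endpoints is δ = arccos(p₁·p₂) ≈ 0.518 rad (29.7°).
Interpolate at f = 3/6 with slerp weights a = sin((1−f)δ)/sin δ ≈ 0.517, b = sin(fδ)/sin δ ≈ 0.517.
p = a·p₁ + b·p₂ ≈ (0.440, 0.093, 0.893); φ = arcsin(p_z) ≈ 63.27°, λ = atan2(p_y, p_x) ≈ 11.95°.

≈ 63°N, 12°E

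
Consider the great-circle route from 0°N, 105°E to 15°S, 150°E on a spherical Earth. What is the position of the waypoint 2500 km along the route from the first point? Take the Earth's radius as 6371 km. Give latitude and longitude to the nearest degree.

≈ 8°S, 126°E

The haversine formula gives a central angle δ ≈ 0.819 rad (46.9°) between the endpoints. The total great-circle distance is δ·R ≈ 0.819 × 6371 ≈ 5217 km, so the target fraction is f = 2500/5217 ≈ 0.479.
Interpolate at f ≈ 0.479 with slerp weights a = sin((1−f)δ)/sin δ ≈ 0.566, b = sin(fδ)/sin δ ≈ 0.524.
p = a·p₁ + b·p₂ ≈ (-0.585, 0.800, -0.136); φ = arcsin(p_z) ≈ -7.79°, λ = atan2(p_y, p_x) ≈ 126.16°.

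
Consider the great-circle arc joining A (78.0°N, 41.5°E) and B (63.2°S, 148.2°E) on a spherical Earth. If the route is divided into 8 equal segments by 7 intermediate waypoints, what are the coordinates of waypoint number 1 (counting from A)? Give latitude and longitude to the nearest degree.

≈ (66°N, 95°E)

From cos δ = sin φ₁ sin φ₂ + cos φ₁ cos φ₂ cos Δλ, the central angle is δ ≈ 2.691 rad (154.2°).
Interpolate at f = 1/8 with slerp weights a = sin((1−f)δ)/sin δ ≈ 1.625, b = sin(fδ)/sin δ ≈ 0.757.
p = a·p₁ + b·p₂ ≈ (-0.037, 0.404, 0.914); φ = arcsin(p_z) ≈ 66.08°, λ = atan2(p_y, p_x) ≈ 95.24°.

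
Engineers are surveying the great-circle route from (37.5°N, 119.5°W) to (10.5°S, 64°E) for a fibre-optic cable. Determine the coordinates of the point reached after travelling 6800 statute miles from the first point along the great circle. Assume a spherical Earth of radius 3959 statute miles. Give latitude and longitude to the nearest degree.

≈ (44°N, 71°E)

Write both endpoints as unit vectors p₁, p₂ with components (cos φ cos λ, cos φ sin λ, sin φ).
The central angle between the endpoints is δ = arccos(p₁·p₂) ≈ 2.667 rad (152.8°). The total great-circle distance is δ·R ≈ 2.667 × 3959 ≈ 10559 mi, so the target fraction is f = 6800/10559 ≈ 0.644.
Interpolate at f ≈ 0.644 with slerp weights a = sin((1−f)δ)/sin δ ≈ 1.780, b = sin(fδ)/sin δ ≈ 2.165.
p = a·p₁ + b·p₂ ≈ (0.238, 0.685, 0.689); φ = arcsin(p_z) ≈ 43.55°, λ = atan2(p_y, p_x) ≈ 70.83°.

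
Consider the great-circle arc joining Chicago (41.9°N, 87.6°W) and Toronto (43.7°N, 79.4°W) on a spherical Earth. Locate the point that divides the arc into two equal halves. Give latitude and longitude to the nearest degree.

Convert each endpoint to a unit vector on the sphere (x = cos φ cos λ, y = cos φ sin λ, z = sin φ).
The central angle between the endpoints is δ = arccos(p₁·p₂) ≈ 0.110 rad (6.3°).
Interpolate at f = 1/2 with slerp weights a = sin((1−f)δ)/sin δ ≈ 0.501, b = sin(fδ)/sin δ ≈ 0.501.
p = a·p₁ + b·p₂ ≈ (0.082, -0.728, 0.680); φ = arcsin(p_z) ≈ 42.87°, λ = atan2(p_y, p_x) ≈ -83.56°.

≈ 43°N, 84°W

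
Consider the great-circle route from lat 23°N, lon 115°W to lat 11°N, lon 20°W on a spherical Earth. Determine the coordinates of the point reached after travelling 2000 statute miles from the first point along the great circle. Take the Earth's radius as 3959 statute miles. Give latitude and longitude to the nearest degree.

The haversine formula gives a central angle δ ≈ 1.575 rad (90.2°) between the endpoints. The total great-circle distance is δ·R ≈ 1.575 × 3959 ≈ 6235 mi, so the target fraction is f = 2000/6235 ≈ 0.321.
Interpolate at f ≈ 0.321 with slerp weights a = sin((1−f)δ)/sin δ ≈ 0.877, b = sin(fδ)/sin δ ≈ 0.484.
p = a·p₁ + b·p₂ ≈ (0.105, -0.894, 0.435); φ = arcsin(p_z) ≈ 25.79°, λ = atan2(p_y, p_x) ≈ -83.29°.

≈ lat 26°N, lon 83°W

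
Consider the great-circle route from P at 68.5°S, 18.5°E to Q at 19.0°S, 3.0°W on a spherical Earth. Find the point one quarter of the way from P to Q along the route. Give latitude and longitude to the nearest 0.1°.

≈ 56.5°S, 8.2°E

Convert each endpoint to a unit vector on the sphere (x = cos φ cos λ, y = cos φ sin λ, z = sin φ).
The central angle between the endpoints is δ = arccos(p₁·p₂) ≈ 0.895 rad (51.3°).
Interpolate at f = 1/4 with slerp weights a = sin((1−f)δ)/sin δ ≈ 0.797, b = sin(fδ)/sin δ ≈ 0.284.
p = a·p₁ + b·p₂ ≈ (0.546, 0.079, -0.834); φ = arcsin(p_z) ≈ -56.55°, λ = atan2(p_y, p_x) ≈ 8.20°.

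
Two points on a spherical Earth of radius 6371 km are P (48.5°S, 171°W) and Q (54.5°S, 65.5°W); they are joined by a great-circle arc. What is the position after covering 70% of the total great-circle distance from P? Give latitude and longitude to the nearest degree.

Write both endpoints as unit vectors p₁, p₂ with components (cos φ cos λ, cos φ sin λ, sin φ).
The central angle between the endpoints is δ = arccos(p₁·p₂) ≈ 1.039 rad (59.5°).
Interpolate at f = 0.70 with slerp weights a = sin((1−f)δ)/sin δ ≈ 0.356, b = sin(fδ)/sin δ ≈ 0.771.
p = a·p₁ + b·p₂ ≈ (-0.047, -0.445, -0.895); φ = arcsin(p_z) ≈ -63.45°, λ = atan2(p_y, p_x) ≈ -96.05°.

≈ (63°S, 96°W)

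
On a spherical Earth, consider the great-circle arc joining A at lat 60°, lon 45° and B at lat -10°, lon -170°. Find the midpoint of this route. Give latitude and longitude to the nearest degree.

≈ lat 47°, lon 164°

From cos δ = sin φ₁ sin φ₂ + cos φ₁ cos φ₂ cos Δλ, the central angle is δ ≈ 2.158 rad (123.6°).
Interpolate at f = 1/2 with slerp weights a = sin((1−f)δ)/sin δ ≈ 1.058, b = sin(fδ)/sin δ ≈ 1.058.
p = a·p₁ + b·p₂ ≈ (-0.652, 0.193, 0.733); φ = arcsin(p_z) ≈ 47.13°, λ = atan2(p_y, p_x) ≈ 163.50°.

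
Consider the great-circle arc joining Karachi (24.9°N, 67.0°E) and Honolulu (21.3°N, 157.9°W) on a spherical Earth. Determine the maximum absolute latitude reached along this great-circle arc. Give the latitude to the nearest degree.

≈ 48°N

The great circle lies in the plane with unit normal n̂ = (p₁ × p₂)/|p₁ × p₂|.
Here n̂_z ≈ +0.666; the vertex latitude is φ_max = arccos|n̂_z| ≈ 48.2°.
Check via Clairaut: cos φ_max = |cos φ₁| · sin C = cos(24.9°)·sin(47.3°) ≈ 0.666, again giving ≈ 48.2°.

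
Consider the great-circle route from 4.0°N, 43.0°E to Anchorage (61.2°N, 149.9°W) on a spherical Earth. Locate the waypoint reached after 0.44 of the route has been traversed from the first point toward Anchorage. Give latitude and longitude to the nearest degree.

From cos δ = sin φ₁ sin φ₂ + cos φ₁ cos φ₂ cos Δλ, the central angle is δ ≈ 1.990 rad (114.0°).
Interpolate at f = 0.44 with slerp weights a = sin((1−f)δ)/sin δ ≈ 0.983, b = sin(fδ)/sin δ ≈ 0.841.
p = a·p₁ + b·p₂ ≈ (0.367, 0.466, 0.805); φ = arcsin(p_z) ≈ 53.66°, λ = atan2(p_y, p_x) ≈ 51.78°.

≈ 54°N, 52°E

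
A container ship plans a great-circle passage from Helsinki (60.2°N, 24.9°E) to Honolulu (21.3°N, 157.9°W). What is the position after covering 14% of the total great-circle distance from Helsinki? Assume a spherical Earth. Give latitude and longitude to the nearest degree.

≈ 74°N, 27°E

Write both endpoints as unit vectors p₁, p₂ with components (cos φ cos λ, cos φ sin λ, sin φ).
The central angle between the endpoints is δ = arccos(p₁·p₂) ≈ 1.719 rad (98.5°).
Interpolate at f = 0.14 with slerp weights a = sin((1−f)δ)/sin δ ≈ 1.007, b = sin(fδ)/sin δ ≈ 0.241.
p = a·p₁ + b·p₂ ≈ (0.246, 0.126, 0.961); φ = arcsin(p_z) ≈ 73.96°, λ = atan2(p_y, p_x) ≈ 27.17°.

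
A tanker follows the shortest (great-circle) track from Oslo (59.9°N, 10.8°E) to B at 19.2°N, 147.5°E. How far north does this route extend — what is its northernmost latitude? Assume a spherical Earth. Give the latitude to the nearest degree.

≈ 71°N

The great circle lies in the plane with unit normal n̂ = (p₁ × p₂)/|p₁ × p₂|.
Here n̂_z ≈ +0.325; the vertex latitude is φ_max = arccos|n̂_z| ≈ 71.0°.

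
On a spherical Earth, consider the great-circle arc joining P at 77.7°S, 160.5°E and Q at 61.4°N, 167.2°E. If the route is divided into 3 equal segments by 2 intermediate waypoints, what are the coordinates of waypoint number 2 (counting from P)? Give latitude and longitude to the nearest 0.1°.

The haversine formula gives a central angle δ ≈ 2.429 rad (139.2°) between the endpoints.
Interpolate at f = 2/3 with slerp weights a = sin((1−f)δ)/sin δ ≈ 1.107, b = sin(fδ)/sin δ ≈ 1.527.
p = a·p₁ + b·p₂ ≈ (-0.935, 0.241, 0.259); φ = arcsin(p_z) ≈ 15.03°, λ = atan2(p_y, p_x) ≈ 165.57°.

≈ 15.0°N, 165.6°E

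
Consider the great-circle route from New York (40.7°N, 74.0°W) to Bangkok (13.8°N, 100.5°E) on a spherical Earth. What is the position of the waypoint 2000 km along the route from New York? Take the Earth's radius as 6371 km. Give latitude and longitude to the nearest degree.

≈ 59°N, 70°W

Write both endpoints as unit vectors p₁, p₂ with components (cos φ cos λ, cos φ sin λ, sin φ).
The central angle between the endpoints is δ = arccos(p₁·p₂) ≈ 2.186 rad (125.3°). The total great-circle distance is δ·R ≈ 2.186 × 6371 ≈ 13928 km, so the target fraction is f = 2000/13928 ≈ 0.144.
Interpolate at f ≈ 0.144 with slerp weights a = sin((1−f)δ)/sin δ ≈ 1.169, b = sin(fδ)/sin δ ≈ 0.378.
p = a·p₁ + b·p₂ ≈ (0.177, -0.491, 0.853); φ = arcsin(p_z) ≈ 58.52°, λ = atan2(p_y, p_x) ≈ -70.14°.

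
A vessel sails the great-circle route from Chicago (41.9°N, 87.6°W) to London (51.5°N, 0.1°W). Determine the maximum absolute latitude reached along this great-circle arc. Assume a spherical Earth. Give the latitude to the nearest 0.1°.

The great circle lies in the plane with unit normal n̂ = (p₁ × p₂)/|p₁ × p₂|.
Here n̂_z ≈ +0.551; the vertex latitude is φ_max = arccos|n̂_z| ≈ 56.6°.
Check via Clairaut: cos φ_max = |cos φ₁| · sin C = cos(41.9°)·sin(47.8°) ≈ 0.551, again giving ≈ 56.6°.

≈ 56.6°N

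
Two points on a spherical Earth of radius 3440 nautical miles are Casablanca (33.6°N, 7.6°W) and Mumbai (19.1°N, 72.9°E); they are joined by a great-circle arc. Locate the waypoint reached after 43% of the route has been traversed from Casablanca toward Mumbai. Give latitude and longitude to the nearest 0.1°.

≈ (34.0°N, 29.8°E)

Convert each endpoint to a unit vector on the sphere (x = cos φ cos λ, y = cos φ sin λ, z = sin φ).
The central angle between the endpoints is δ = arccos(p₁·p₂) ≈ 1.255 rad (71.9°).
Interpolate at f = 0.43 with slerp weights a = sin((1−f)δ)/sin δ ≈ 0.690, b = sin(fδ)/sin δ ≈ 0.540.
p = a·p₁ + b·p₂ ≈ (0.720, 0.412, 0.559); φ = arcsin(p_z) ≈ 33.96°, λ = atan2(p_y, p_x) ≈ 29.80°.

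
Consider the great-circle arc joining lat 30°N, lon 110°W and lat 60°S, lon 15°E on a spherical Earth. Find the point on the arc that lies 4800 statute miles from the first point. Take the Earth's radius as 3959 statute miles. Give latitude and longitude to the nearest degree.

≈ lat 30°S, lon 73°W

The haversine formula gives a central angle δ ≈ 2.320 rad (133.0°) between the endpoints. The total great-circle distance is δ·R ≈ 2.320 × 3959 ≈ 9187 mi, so the target fraction is f = 4800/9187 ≈ 0.522.
Interpolate at f ≈ 0.522 with slerp weights a = sin((1−f)δ)/sin δ ≈ 1.223, b = sin(fδ)/sin δ ≈ 1.279.
p = a·p₁ + b·p₂ ≈ (0.256, -0.829, -0.497); φ = arcsin(p_z) ≈ -29.79°, λ = atan2(p_y, p_x) ≈ -72.86°.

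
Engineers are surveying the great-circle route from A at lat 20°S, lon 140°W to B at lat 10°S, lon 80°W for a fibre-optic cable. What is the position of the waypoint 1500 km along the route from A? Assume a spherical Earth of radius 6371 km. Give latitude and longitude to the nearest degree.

Write both endpoints as unit vectors p₁, p₂ with components (cos φ cos λ, cos φ sin λ, sin φ).
The central angle between the endpoints is δ = arccos(p₁·p₂) ≈ 1.021 rad (58.5°). The total great-circle distance is δ·R ≈ 1.021 × 6371 ≈ 6508 km, so the target fraction is f = 1500/6508 ≈ 0.230.
Interpolate at f ≈ 0.230 with slerp weights a = sin((1−f)δ)/sin δ ≈ 0.830, b = sin(fδ)/sin δ ≈ 0.274.
p = a·p₁ + b·p₂ ≈ (-0.550, -0.766, -0.331); φ = arcsin(p_z) ≈ -19.34°, λ = atan2(p_y, p_x) ≈ -125.69°.

≈ lat 19°S, lon 126°W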